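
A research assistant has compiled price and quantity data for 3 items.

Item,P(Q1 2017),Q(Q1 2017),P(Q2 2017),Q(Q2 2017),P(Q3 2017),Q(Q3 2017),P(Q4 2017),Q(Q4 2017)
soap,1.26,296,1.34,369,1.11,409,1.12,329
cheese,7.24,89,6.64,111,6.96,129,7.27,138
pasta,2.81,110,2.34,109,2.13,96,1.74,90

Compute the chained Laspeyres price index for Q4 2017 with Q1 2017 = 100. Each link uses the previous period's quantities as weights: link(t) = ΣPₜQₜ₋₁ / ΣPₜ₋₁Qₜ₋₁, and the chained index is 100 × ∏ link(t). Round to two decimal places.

89.68

Link Q1 2017→Q2 2017:
ΣP(Q2 2017)Q(Q1 2017) = 1.34×296 + 6.64×89 + 2.34×110 = 396.64 + 590.96 + 257.4 = 1245
ΣP(Q1 2017)Q(Q1 2017) = 1.26×296 + 7.24×89 + 2.81×110 = 372.96 + 644.36 + 309.1 = 1326.42
link = 1245/1326.42 = 0.938617
Link Q2 2017→Q3 2017:
ΣP(Q3 2017)Q(Q2 2017) = 1.11×369 + 6.96×111 + 2.13×109 = 409.59 + 772.56 + 232.17 = 1414.32
ΣP(Q2 2017)Q(Q2 2017) = 1.34×369 + 6.64×111 + 2.34×109 = 494.46 + 737.04 + 255.06 = 1486.56
link = 1414.32/1486.56 = 0.951405
Link Q3 2017→Q4 2017:
ΣP(Q4 2017)Q(Q3 2017) = 1.12×409 + 7.27×129 + 1.74×96 = 458.08 + 937.83 + 167.04 = 1562.95
ΣP(Q3 2017)Q(Q3 2017) = 1.11×409 + 6.96×129 + 2.13×96 = 453.99 + 897.84 + 204.48 = 1556.31
link = 1562.95/1556.31 = 1.004267
Chained index = 100 × 0.938617 × 0.951405 × 1.004267 = 89.6814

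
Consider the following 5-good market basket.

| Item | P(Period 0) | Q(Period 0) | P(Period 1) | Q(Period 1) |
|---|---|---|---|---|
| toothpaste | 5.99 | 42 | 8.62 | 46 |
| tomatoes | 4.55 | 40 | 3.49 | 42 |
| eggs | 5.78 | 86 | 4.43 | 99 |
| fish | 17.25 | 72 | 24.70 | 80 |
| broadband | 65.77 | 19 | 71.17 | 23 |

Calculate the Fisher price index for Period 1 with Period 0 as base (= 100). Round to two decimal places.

117.07

Laspeyres component (base-period weights):
ΣP(Period 1)Q(Period 0) = 8.62×42 + 3.49×40 + 4.43×86 + 24.70×72 + 71.17×19 = 362.04 + 139.6 + 380.98 + 1778.4 + 1352.23 = 4013.25
ΣP(Period 0)Q(Period 0) = 5.99×42 + 4.55×40 + 5.78×86 + 17.25×72 + 65.77×19 = 251.58 + 182 + 497.08 + 1242 + 1249.63 = 3422.29
L = 4013.25 / 3422.29 × 100 = 117.2680
Paasche component (current-period weights):
ΣP(Period 1)Q(Period 1) = 8.62×46 + 3.49×42 + 4.43×99 + 24.70×80 + 71.17×23 = 396.52 + 146.58 + 438.57 + 1976 + 1636.91 = 4594.58
ΣP(Period 0)Q(Period 1) = 5.99×46 + 4.55×42 + 5.78×99 + 17.25×80 + 65.77×23 = 275.54 + 191.1 + 572.22 + 1380 + 1512.71 = 3931.57
P = 4594.58 / 3931.57 × 100 = 116.8637
Fisher = √(L × P) = √(117.2680 × 116.8637) = 117.0657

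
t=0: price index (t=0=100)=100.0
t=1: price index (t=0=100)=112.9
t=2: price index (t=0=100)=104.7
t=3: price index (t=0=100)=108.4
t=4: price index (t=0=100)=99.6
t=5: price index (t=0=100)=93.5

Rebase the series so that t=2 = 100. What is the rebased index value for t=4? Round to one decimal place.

95.1

Rebased(t=4) = 99.6 / 104.7 × 100 = 95.1289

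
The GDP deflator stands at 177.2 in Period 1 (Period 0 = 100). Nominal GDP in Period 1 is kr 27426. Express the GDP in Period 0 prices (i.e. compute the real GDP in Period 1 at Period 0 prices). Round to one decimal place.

15477.4

Real = Nominal ÷ (Index/100) = 27426 ÷ (177.2/100)
     = 27426 ÷ 1.772 = 15477.4266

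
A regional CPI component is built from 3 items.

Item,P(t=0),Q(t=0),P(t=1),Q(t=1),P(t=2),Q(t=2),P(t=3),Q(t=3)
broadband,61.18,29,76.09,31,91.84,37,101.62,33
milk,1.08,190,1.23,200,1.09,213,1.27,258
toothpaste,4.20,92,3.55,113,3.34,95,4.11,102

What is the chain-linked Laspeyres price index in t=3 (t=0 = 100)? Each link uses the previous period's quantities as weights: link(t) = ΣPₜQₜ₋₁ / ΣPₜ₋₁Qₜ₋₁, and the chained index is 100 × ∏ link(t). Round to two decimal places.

Link t=0→t=1:
ΣP(t=1)Q(t=0) = 76.09×29 + 1.23×190 + 3.55×92 = 2206.61 + 233.7 + 326.6 = 2766.91
ΣP(t=0)Q(t=0) = 61.18×29 + 1.08×190 + 4.20×92 = 1774.22 + 205.2 + 386.4 = 2365.82
link = 2766.91/2365.82 = 1.169535
Link t=1→t=2:
ΣP(t=2)Q(t=1) = 91.84×31 + 1.09×200 + 3.34×113 = 2847.04 + 218 + 377.42 = 3442.46
ΣP(t=1)Q(t=1) = 76.09×31 + 1.23×200 + 3.55×113 = 2358.79 + 246 + 401.15 = 3005.94
link = 3442.46/3005.94 = 1.145219
Link t=2→t=3:
ΣP(t=3)Q(t=2) = 101.62×37 + 1.27×213 + 4.11×95 = 3759.94 + 270.51 + 390.45 = 4420.9
ΣP(t=2)Q(t=2) = 91.84×37 + 1.09×213 + 3.34×95 = 3398.08 + 232.17 + 317.3 = 3947.55
link = 4420.9/3947.55 = 1.119910
Chained index = 100 × 1.169535 × 1.145219 × 1.119910 = 149.9978

150.00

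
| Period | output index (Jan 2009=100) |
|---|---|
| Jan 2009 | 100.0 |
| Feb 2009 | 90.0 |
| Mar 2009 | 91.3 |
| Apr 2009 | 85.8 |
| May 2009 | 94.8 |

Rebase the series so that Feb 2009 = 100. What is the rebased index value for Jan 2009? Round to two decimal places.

Rebased(Jan 2009) = 100.0 / 90.0 × 100 = 111.1111

111.11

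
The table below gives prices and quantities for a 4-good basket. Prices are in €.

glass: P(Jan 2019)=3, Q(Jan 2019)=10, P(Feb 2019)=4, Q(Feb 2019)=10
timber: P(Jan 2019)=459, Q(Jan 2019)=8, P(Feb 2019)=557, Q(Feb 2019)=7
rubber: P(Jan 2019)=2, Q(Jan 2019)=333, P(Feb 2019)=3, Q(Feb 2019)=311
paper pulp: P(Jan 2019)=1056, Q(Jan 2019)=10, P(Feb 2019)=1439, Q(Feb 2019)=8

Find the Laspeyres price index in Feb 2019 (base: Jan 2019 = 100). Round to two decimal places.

133.21

Laspeyres price index uses base-period quantities as weights.
ΣP(Feb 2019)·Q(Jan 2019) = 4×10 + 557×8 + 3×333 + 1439×10 = 40 + 4456 + 999 + 14390 = 19885
ΣP(Jan 2019)·Q(Jan 2019) = 3×10 + 459×8 + 2×333 + 1056×10 = 30 + 3672 + 666 + 10560 = 14928
Index = 19885 / 14928 × 100 = 133.2061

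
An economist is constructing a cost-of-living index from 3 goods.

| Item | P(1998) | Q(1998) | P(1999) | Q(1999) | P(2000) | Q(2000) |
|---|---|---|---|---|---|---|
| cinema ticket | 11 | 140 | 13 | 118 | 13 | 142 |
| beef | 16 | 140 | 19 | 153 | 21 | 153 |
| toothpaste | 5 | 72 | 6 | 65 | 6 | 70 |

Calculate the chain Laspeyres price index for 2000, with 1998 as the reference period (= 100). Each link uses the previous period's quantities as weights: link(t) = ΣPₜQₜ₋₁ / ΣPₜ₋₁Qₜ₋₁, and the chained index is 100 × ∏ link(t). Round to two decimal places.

126.16

Link 1998→1999:
ΣP(1999)Q(1998) = 13×140 + 19×140 + 6×72 = 1820 + 2660 + 432 = 4912
ΣP(1998)Q(1998) = 11×140 + 16×140 + 5×72 = 1540 + 2240 + 360 = 4140
link = 4912/4140 = 1.186473
Link 1999→2000:
ΣP(2000)Q(1999) = 13×118 + 21×153 + 6×65 = 1534 + 3213 + 390 = 5137
ΣP(1999)Q(1999) = 13×118 + 19×153 + 6×65 = 1534 + 2907 + 390 = 4831
link = 5137/4831 = 1.063341
Chained index = 100 × 1.186473 × 1.063341 = 126.1626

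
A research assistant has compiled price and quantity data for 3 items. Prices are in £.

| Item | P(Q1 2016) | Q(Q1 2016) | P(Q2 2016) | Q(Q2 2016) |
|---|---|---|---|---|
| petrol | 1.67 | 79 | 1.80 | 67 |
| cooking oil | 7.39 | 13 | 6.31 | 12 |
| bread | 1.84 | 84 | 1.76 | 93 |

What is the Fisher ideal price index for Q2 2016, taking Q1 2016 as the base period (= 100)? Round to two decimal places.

Laspeyres component (base-period weights):
ΣP(Q2 2016)Q(Q1 2016) = 1.80×79 + 6.31×13 + 1.76×84 = 142.2 + 82.03 + 147.84 = 372.07
ΣP(Q1 2016)Q(Q1 2016) = 1.67×79 + 7.39×13 + 1.84×84 = 131.93 + 96.07 + 154.56 = 382.56
L = 372.07 / 382.56 × 100 = 97.2579
Paasche component (current-period weights):
ΣP(Q2 2016)Q(Q2 2016) = 1.80×67 + 6.31×12 + 1.76×93 = 120.6 + 75.72 + 163.68 = 360
ΣP(Q1 2016)Q(Q2 2016) = 1.67×67 + 7.39×12 + 1.84×93 = 111.89 + 88.68 + 171.12 = 371.69
P = 360 / 371.69 × 100 = 96.8549
Fisher = √(L × P) = √(97.2579 × 96.8549) = 97.0562

97.06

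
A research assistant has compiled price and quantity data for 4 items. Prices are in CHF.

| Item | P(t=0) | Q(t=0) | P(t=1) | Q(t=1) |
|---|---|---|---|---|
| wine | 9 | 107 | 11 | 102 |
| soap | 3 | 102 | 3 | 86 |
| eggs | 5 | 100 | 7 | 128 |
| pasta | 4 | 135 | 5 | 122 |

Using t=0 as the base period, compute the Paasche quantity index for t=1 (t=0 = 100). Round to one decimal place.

101.0

Paasche quantity index uses current-period prices as weights.
ΣP(t=1)·Q(t=1) = 11×102 + 3×86 + 7×128 + 5×122 = 1122 + 258 + 896 + 610 = 2886
ΣP(t=1)·Q(t=0) = 11×107 + 3×102 + 7×100 + 5×135 = 1177 + 306 + 700 + 675 = 2858
Index = 2886 / 2858 × 100 = 100.9797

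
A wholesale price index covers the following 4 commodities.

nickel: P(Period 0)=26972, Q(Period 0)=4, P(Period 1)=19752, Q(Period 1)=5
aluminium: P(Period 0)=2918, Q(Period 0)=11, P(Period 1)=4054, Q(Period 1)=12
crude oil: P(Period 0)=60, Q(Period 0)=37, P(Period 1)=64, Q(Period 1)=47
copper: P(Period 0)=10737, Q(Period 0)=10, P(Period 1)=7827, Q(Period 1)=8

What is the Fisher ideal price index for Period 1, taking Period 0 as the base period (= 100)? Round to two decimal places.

Laspeyres component (base-period weights):
ΣP(Period 1)Q(Period 0) = 19752×4 + 4054×11 + 64×37 + 7827×10 = 79008 + 44594 + 2368 + 78270 = 204240
ΣP(Period 0)Q(Period 0) = 26972×4 + 2918×11 + 60×37 + 10737×10 = 107888 + 32098 + 2220 + 107370 = 249576
L = 204240 / 249576 × 100 = 81.8348
Paasche component (current-period weights):
ΣP(Period 1)Q(Period 1) = 19752×5 + 4054×12 + 64×47 + 7827×8 = 98760 + 48648 + 3008 + 62616 = 213032
ΣP(Period 0)Q(Period 1) = 26972×5 + 2918×12 + 60×47 + 10737×8 = 134860 + 35016 + 2820 + 85896 = 258592
P = 213032 / 258592 × 100 = 82.3815
Fisher = √(L × P) = √(81.8348 × 82.3815) = 82.1077

82.11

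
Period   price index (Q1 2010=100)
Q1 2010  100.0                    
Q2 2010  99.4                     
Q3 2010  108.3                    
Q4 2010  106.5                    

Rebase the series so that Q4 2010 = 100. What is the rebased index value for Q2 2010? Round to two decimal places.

93.33

Rebased(Q2 2010) = 99.4 / 106.5 × 100 = 93.3333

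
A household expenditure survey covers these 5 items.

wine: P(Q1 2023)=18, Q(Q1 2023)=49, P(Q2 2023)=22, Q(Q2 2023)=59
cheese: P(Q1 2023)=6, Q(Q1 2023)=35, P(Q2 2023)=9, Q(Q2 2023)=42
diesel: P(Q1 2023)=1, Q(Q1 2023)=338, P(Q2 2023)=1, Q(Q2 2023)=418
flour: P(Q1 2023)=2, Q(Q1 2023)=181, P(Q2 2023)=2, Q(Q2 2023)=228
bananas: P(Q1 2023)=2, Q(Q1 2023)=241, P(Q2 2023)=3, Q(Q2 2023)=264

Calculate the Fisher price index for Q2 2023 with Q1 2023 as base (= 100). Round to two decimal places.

123.44

Laspeyres component (base-period weights):
ΣP(Q2 2023)Q(Q1 2023) = 22×49 + 9×35 + 1×338 + 2×181 + 3×241 = 1078 + 315 + 338 + 362 + 723 = 2816
ΣP(Q1 2023)Q(Q1 2023) = 18×49 + 6×35 + 1×338 + 2×181 + 2×241 = 882 + 210 + 338 + 362 + 482 = 2274
L = 2816 / 2274 × 100 = 123.8347
Paasche component (current-period weights):
ΣP(Q2 2023)Q(Q2 2023) = 22×59 + 9×42 + 1×418 + 2×228 + 3×264 = 1298 + 378 + 418 + 456 + 792 = 3342
ΣP(Q1 2023)Q(Q2 2023) = 18×59 + 6×42 + 1×418 + 2×228 + 2×264 = 1062 + 252 + 418 + 456 + 528 = 2716
P = 3342 / 2716 × 100 = 123.0486
Fisher = √(L × P) = √(123.8347 × 123.0486) = 123.4410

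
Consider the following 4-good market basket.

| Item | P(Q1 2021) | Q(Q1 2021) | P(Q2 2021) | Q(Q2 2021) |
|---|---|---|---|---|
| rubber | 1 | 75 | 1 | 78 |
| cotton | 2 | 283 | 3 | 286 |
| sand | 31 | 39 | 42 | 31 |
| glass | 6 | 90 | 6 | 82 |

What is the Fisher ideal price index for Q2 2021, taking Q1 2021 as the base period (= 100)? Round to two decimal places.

129.80

Laspeyres component (base-period weights):
ΣP(Q2 2021)Q(Q1 2021) = 1×75 + 3×283 + 42×39 + 6×90 = 75 + 849 + 1638 + 540 = 3102
ΣP(Q1 2021)Q(Q1 2021) = 1×75 + 2×283 + 31×39 + 6×90 = 75 + 566 + 1209 + 540 = 2390
L = 3102 / 2390 × 100 = 129.7908
Paasche component (current-period weights):
ΣP(Q2 2021)Q(Q2 2021) = 1×78 + 3×286 + 42×31 + 6×82 = 78 + 858 + 1302 + 492 = 2730
ΣP(Q1 2021)Q(Q2 2021) = 1×78 + 2×286 + 31×31 + 6×82 = 78 + 572 + 961 + 492 = 2103
P = 2730 / 2103 × 100 = 129.8146
Fisher = √(L × P) = √(129.7908 × 129.8146) = 129.8027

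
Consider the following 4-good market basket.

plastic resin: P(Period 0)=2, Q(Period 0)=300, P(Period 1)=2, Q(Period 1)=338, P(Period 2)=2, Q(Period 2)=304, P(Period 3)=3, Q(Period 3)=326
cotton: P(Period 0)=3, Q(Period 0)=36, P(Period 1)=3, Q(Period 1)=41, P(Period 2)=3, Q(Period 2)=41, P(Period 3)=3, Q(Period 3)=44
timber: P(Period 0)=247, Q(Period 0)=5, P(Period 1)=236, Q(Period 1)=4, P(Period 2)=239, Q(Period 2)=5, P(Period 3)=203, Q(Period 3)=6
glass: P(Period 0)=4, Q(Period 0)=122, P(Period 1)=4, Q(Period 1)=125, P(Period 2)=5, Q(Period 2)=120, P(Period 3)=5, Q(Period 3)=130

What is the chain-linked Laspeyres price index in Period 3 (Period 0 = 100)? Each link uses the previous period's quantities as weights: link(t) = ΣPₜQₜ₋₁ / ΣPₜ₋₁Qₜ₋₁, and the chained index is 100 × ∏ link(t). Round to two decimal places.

108.80

Link Period 0→Period 1:
ΣP(Period 1)Q(Period 0) = 2×300 + 3×36 + 236×5 + 4×122 = 600 + 108 + 1180 + 488 = 2376
ΣP(Period 0)Q(Period 0) = 2×300 + 3×36 + 247×5 + 4×122 = 600 + 108 + 1235 + 488 = 2431
link = 2376/2431 = 0.977376
Link Period 1→Period 2:
ΣP(Period 2)Q(Period 1) = 2×338 + 3×41 + 239×4 + 5×125 = 676 + 123 + 956 + 625 = 2380
ΣP(Period 1)Q(Period 1) = 2×338 + 3×41 + 236×4 + 4×125 = 676 + 123 + 944 + 500 = 2243
link = 2380/2243 = 1.061079
Link Period 2→Period 3:
ΣP(Period 3)Q(Period 2) = 3×304 + 3×41 + 203×5 + 5×120 = 912 + 123 + 1015 + 600 = 2650
ΣP(Period 2)Q(Period 2) = 2×304 + 3×41 + 239×5 + 5×120 = 608 + 123 + 1195 + 600 = 2526
link = 2650/2526 = 1.049089
Chained index = 100 × 0.977376 × 1.061079 × 1.049089 = 108.7982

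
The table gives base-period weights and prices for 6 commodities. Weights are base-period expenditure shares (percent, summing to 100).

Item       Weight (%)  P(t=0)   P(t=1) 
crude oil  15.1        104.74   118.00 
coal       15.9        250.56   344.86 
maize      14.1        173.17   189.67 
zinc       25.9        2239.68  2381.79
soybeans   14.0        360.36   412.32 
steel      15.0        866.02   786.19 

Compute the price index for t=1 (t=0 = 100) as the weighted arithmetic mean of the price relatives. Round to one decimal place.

111.5

crude oil: 15.1 × (118.00/104.74) = 15.1 × 1.126599 = 17.0116
coal: 15.9 × (344.86/250.56) = 15.9 × 1.376357 = 21.8841
maize: 14.1 × (189.67/173.17) = 14.1 × 1.095282 = 15.4435
zinc: 25.9 × (2381.79/2239.68) = 25.9 × 1.063451 = 27.5434
soybeans: 14.0 × (412.32/360.36) = 14.0 × 1.144189 = 16.0186
steel: 15.0 × (786.19/866.02) = 15.0 × 0.907820 = 13.6173
Index = Σ wᵢ·(p₁ᵢ/p₀ᵢ) = 17.0116 + 21.8841 + 15.4435 + 27.5434 + 16.0186 + 13.6173 = 111.5185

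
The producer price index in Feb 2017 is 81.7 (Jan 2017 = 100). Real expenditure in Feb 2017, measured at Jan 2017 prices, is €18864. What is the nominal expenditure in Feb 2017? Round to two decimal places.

Nominal = Real × (Index/100) = 18864 × (81.7/100)
        = 18864 × 0.817 = 15411.8880

15411.89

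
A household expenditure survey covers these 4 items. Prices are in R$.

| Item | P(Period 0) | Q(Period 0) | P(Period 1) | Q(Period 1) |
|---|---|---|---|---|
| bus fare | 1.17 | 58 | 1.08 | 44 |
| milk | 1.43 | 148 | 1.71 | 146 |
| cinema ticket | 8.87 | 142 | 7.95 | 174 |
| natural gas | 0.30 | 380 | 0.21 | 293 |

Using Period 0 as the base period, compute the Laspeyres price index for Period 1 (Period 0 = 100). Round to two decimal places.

92.22

Laspeyres price index uses base-period quantities as weights.
ΣP(Period 1)·Q(Period 0) = 1.08×58 + 1.71×148 + 7.95×142 + 0.21×380 = 62.64 + 253.08 + 1128.9 + 79.8 = 1524.42
ΣP(Period 0)·Q(Period 0) = 1.17×58 + 1.43×148 + 8.87×142 + 0.30×380 = 67.86 + 211.64 + 1259.54 + 114 = 1653.04
Index = 1524.42 / 1653.04 × 100 = 92.2192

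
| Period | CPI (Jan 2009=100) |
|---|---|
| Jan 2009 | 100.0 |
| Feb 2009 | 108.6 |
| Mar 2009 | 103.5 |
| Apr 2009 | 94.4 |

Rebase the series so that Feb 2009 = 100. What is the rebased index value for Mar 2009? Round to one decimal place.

Rebased(Mar 2009) = 103.5 / 108.6 × 100 = 95.3039

95.3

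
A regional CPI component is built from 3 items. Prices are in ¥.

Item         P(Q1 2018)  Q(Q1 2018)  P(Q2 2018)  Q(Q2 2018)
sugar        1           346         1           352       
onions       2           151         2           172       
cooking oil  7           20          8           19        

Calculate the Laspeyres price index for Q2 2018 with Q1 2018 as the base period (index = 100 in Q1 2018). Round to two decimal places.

Laspeyres price index uses base-period quantities as weights.
ΣP(Q2 2018)·Q(Q1 2018) = 1×346 + 2×151 + 8×20 = 346 + 302 + 160 = 808
ΣP(Q1 2018)·Q(Q1 2018) = 1×346 + 2×151 + 7×20 = 346 + 302 + 140 = 788
Index = 808 / 788 × 100 = 102.5381

102.54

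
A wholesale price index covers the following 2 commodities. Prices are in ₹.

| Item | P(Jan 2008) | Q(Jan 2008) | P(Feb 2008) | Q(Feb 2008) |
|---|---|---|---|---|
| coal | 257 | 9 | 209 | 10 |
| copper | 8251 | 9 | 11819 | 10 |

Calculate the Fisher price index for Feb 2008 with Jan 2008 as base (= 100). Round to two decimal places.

Laspeyres component (base-period weights):
ΣP(Feb 2008)Q(Jan 2008) = 209×9 + 11819×9 = 1881 + 106371 = 108252
ΣP(Jan 2008)Q(Jan 2008) = 257×9 + 8251×9 = 2313 + 74259 = 76572
L = 108252 / 76572 × 100 = 141.3728
Paasche component (current-period weights):
ΣP(Feb 2008)Q(Feb 2008) = 209×10 + 11819×10 = 2090 + 118190 = 120280
ΣP(Jan 2008)Q(Feb 2008) = 257×10 + 8251×10 = 2570 + 82510 = 85080
P = 120280 / 85080 × 100 = 141.3728
Fisher = √(L × P) = √(141.3728 × 141.3728) = 141.3728

141.37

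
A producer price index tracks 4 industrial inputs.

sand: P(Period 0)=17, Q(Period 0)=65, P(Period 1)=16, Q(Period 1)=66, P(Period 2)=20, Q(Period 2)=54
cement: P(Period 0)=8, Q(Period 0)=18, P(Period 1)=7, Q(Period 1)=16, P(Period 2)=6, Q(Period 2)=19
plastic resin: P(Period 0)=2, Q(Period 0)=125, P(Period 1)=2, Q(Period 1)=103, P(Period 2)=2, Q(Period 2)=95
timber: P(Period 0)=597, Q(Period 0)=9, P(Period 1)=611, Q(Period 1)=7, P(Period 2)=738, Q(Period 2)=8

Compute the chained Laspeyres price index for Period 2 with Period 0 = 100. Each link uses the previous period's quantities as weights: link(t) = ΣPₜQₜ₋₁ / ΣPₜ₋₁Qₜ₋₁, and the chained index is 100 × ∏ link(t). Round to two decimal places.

120.87

Link Period 0→Period 1:
ΣP(Period 1)Q(Period 0) = 16×65 + 7×18 + 2×125 + 611×9 = 1040 + 126 + 250 + 5499 = 6915
ΣP(Period 0)Q(Period 0) = 17×65 + 8×18 + 2×125 + 597×9 = 1105 + 144 + 250 + 5373 = 6872
link = 6915/6872 = 1.006257
Link Period 1→Period 2:
ΣP(Period 2)Q(Period 1) = 20×66 + 6×16 + 2×103 + 738×7 = 1320 + 96 + 206 + 5166 = 6788
ΣP(Period 1)Q(Period 1) = 16×66 + 7×16 + 2×103 + 611×7 = 1056 + 112 + 206 + 4277 = 5651
link = 6788/5651 = 1.201203
Chained index = 100 × 1.006257 × 1.201203 = 120.8720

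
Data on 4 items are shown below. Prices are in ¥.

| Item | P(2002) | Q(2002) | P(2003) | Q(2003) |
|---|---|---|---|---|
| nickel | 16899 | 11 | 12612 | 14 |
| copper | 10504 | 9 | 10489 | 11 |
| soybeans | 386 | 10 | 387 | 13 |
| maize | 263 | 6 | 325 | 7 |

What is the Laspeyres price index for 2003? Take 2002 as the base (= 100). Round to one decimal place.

Laspeyres price index uses base-period quantities as weights.
ΣP(2003)·Q(2002) = 12612×11 + 10489×9 + 387×10 + 325×6 = 138732 + 94401 + 3870 + 1950 = 238953
ΣP(2002)·Q(2002) = 16899×11 + 10504×9 + 386×10 + 263×6 = 185889 + 94536 + 3860 + 1578 = 285863
Index = 238953 / 285863 × 100 = 83.5900

83.6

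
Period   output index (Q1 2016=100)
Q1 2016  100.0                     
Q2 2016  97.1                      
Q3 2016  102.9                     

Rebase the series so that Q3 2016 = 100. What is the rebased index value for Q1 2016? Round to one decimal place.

Rebased(Q1 2016) = 100.0 / 102.9 × 100 = 97.1817

97.2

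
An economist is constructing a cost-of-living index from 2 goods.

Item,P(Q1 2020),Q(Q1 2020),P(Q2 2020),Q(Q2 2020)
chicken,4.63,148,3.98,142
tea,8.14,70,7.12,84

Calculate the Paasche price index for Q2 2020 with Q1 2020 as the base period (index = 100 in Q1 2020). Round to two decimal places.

86.73

Paasche price index uses current-period quantities as weights.
ΣP(Q2 2020)·Q(Q2 2020) = 3.98×142 + 7.12×84 = 565.16 + 598.08 = 1163.24
ΣP(Q1 2020)·Q(Q2 2020) = 4.63×142 + 8.14×84 = 657.46 + 683.76 = 1341.22
Index = 1163.24 / 1341.22 × 100 = 86.7300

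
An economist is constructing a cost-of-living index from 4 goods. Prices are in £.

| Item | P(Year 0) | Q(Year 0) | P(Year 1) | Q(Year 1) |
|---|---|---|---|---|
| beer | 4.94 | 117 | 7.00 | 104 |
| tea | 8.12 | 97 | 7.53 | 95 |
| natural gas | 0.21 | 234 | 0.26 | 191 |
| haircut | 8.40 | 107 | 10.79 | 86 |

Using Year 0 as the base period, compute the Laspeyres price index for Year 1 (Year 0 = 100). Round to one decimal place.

119.5

Laspeyres price index uses base-period quantities as weights.
ΣP(Year 1)·Q(Year 0) = 7.00×117 + 7.53×97 + 0.26×234 + 10.79×107 = 819 + 730.41 + 60.84 + 1154.53 = 2764.78
ΣP(Year 0)·Q(Year 0) = 4.94×117 + 8.12×97 + 0.21×234 + 8.40×107 = 577.98 + 787.64 + 49.14 + 898.8 = 2313.56
Index = 2764.78 / 2313.56 × 100 = 119.5033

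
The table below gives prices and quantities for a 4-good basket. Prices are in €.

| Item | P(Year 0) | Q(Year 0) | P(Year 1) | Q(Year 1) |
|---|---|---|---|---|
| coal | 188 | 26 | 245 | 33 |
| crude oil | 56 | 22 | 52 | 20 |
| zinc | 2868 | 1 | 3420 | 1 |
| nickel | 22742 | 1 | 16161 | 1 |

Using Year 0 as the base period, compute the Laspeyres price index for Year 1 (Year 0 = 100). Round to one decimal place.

Laspeyres price index uses base-period quantities as weights.
ΣP(Year 1)·Q(Year 0) = 245×26 + 52×22 + 3420×1 + 16161×1 = 6370 + 1144 + 3420 + 16161 = 27095
ΣP(Year 0)·Q(Year 0) = 188×26 + 56×22 + 2868×1 + 22742×1 = 4888 + 1232 + 2868 + 22742 = 31730
Index = 27095 / 31730 × 100 = 85.3924

85.4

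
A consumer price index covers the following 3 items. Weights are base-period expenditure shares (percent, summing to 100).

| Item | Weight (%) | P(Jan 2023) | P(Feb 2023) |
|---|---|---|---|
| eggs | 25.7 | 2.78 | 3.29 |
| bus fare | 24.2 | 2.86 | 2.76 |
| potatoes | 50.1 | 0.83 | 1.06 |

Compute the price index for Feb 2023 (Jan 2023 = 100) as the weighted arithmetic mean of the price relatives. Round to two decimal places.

117.75

eggs: 25.7 × (3.29/2.78) = 25.7 × 1.183453 = 30.4147
bus fare: 24.2 × (2.76/2.86) = 24.2 × 0.965035 = 23.3538
potatoes: 50.1 × (1.06/0.83) = 50.1 × 1.277108 = 63.9831
Index = Σ wᵢ·(p₁ᵢ/p₀ᵢ) = 30.4147 + 23.3538 + 63.9831 = 117.7517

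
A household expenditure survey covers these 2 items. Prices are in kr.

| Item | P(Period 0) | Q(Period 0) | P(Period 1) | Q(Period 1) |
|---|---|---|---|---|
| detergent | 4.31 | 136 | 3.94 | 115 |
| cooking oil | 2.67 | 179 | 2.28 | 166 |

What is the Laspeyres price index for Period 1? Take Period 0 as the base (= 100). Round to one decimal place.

Laspeyres price index uses base-period quantities as weights.
ΣP(Period 1)·Q(Period 0) = 3.94×136 + 2.28×179 = 535.84 + 408.12 = 943.96
ΣP(Period 0)·Q(Period 0) = 4.31×136 + 2.67×179 = 586.16 + 477.93 = 1064.09
Index = 943.96 / 1064.09 × 100 = 88.7105

88.7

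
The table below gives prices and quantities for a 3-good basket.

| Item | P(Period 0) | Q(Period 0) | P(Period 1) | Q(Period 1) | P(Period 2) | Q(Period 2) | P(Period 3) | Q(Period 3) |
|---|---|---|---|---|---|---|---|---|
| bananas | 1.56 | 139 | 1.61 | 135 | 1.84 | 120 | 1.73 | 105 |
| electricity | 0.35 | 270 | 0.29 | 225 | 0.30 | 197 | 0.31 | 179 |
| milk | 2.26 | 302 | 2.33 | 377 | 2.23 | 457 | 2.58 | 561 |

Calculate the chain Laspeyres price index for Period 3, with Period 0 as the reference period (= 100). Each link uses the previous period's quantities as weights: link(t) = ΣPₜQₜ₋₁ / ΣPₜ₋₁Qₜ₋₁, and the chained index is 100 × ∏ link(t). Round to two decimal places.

112.35

Link Period 0→Period 1:
ΣP(Period 1)Q(Period 0) = 1.61×139 + 0.29×270 + 2.33×302 = 223.79 + 78.3 + 703.66 = 1005.75
ΣP(Period 0)Q(Period 0) = 1.56×139 + 0.35×270 + 2.26×302 = 216.84 + 94.5 + 682.52 = 993.86
link = 1005.75/993.86 = 1.011963
Link Period 1→Period 2:
ΣP(Period 2)Q(Period 1) = 1.84×135 + 0.30×225 + 2.23×377 = 248.4 + 67.5 + 840.71 = 1156.61
ΣP(Period 1)Q(Period 1) = 1.61×135 + 0.29×225 + 2.33×377 = 217.35 + 65.25 + 878.41 = 1161.01
link = 1156.61/1161.01 = 0.996210
Link Period 2→Period 3:
ΣP(Period 3)Q(Period 2) = 1.73×120 + 0.31×197 + 2.58×457 = 207.6 + 61.07 + 1179.06 = 1447.73
ΣP(Period 2)Q(Period 2) = 1.84×120 + 0.30×197 + 2.23×457 = 220.8 + 59.1 + 1019.11 = 1299.01
link = 1447.73/1299.01 = 1.114487
Chained index = 100 × 1.011963 × 0.996210 × 1.114487 = 112.3546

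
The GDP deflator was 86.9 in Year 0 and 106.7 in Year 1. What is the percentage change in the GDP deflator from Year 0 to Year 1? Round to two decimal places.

Change = (106.7 − 86.9) / 86.9 × 100
       = 19.8 / 86.9 × 100 = 22.7848%

22.78%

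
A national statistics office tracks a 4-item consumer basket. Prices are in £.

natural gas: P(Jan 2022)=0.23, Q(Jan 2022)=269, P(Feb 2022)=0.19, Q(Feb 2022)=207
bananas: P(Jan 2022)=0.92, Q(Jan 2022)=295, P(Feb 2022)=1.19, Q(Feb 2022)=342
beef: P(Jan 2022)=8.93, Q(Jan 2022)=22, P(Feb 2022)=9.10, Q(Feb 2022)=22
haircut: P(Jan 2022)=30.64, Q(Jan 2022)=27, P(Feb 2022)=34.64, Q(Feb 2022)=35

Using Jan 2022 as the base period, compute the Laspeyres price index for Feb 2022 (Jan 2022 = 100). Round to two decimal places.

113.31

Laspeyres price index uses base-period quantities as weights.
ΣP(Feb 2022)·Q(Jan 2022) = 0.19×269 + 1.19×295 + 9.10×22 + 34.64×27 = 51.11 + 351.05 + 200.2 + 935.28 = 1537.64
ΣP(Jan 2022)·Q(Jan 2022) = 0.23×269 + 0.92×295 + 8.93×22 + 30.64×27 = 61.87 + 271.4 + 196.46 + 827.28 = 1357.01
Index = 1537.64 / 1357.01 × 100 = 113.3109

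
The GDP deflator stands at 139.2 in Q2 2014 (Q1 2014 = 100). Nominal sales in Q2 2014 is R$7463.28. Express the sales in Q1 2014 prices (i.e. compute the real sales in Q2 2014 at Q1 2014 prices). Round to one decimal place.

5361.6

Real = Nominal ÷ (Index/100) = 7463.28 ÷ (139.2/100)
     = 7463.28 ÷ 1.392 = 5361.5517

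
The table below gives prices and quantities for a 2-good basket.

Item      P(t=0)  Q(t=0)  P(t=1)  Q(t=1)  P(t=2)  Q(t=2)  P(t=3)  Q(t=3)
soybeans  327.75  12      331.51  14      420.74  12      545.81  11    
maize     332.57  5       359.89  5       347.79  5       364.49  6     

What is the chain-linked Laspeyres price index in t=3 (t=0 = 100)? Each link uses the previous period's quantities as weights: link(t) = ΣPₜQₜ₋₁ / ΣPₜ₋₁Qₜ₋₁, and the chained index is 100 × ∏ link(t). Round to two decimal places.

150.85

Link t=0→t=1:
ΣP(t=1)Q(t=0) = 331.51×12 + 359.89×5 = 3978.12 + 1799.45 = 5777.57
ΣP(t=0)Q(t=0) = 327.75×12 + 332.57×5 = 3933 + 1662.85 = 5595.85
link = 5777.57/5595.85 = 1.032474
Link t=1→t=2:
ΣP(t=2)Q(t=1) = 420.74×14 + 347.79×5 = 5890.36 + 1738.95 = 7629.31
ΣP(t=1)Q(t=1) = 331.51×14 + 359.89×5 = 4641.14 + 1799.45 = 6440.59
link = 7629.31/6440.59 = 1.184567
Link t=2→t=3:
ΣP(t=3)Q(t=2) = 545.81×12 + 364.49×5 = 6549.72 + 1822.45 = 8372.17
ΣP(t=2)Q(t=2) = 420.74×12 + 347.79×5 = 5048.88 + 1738.95 = 6787.83
link = 8372.17/6787.83 = 1.233409
Chained index = 100 × 1.032474 × 1.184567 × 1.233409 = 150.8502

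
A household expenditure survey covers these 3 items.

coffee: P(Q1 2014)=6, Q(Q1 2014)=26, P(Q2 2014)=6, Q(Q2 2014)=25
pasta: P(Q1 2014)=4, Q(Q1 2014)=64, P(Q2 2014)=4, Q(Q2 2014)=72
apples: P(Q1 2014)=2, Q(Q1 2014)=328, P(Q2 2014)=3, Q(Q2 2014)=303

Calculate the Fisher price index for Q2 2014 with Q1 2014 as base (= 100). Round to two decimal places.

Laspeyres component (base-period weights):
ΣP(Q2 2014)Q(Q1 2014) = 6×26 + 4×64 + 3×328 = 156 + 256 + 984 = 1396
ΣP(Q1 2014)Q(Q1 2014) = 6×26 + 4×64 + 2×328 = 156 + 256 + 656 = 1068
L = 1396 / 1068 × 100 = 130.7116
Paasche component (current-period weights):
ΣP(Q2 2014)Q(Q2 2014) = 6×25 + 4×72 + 3×303 = 150 + 288 + 909 = 1347
ΣP(Q1 2014)Q(Q2 2014) = 6×25 + 4×72 + 2×303 = 150 + 288 + 606 = 1044
P = 1347 / 1044 × 100 = 129.0230
Fisher = √(L × P) = √(130.7116 × 129.0230) = 129.8646

129.86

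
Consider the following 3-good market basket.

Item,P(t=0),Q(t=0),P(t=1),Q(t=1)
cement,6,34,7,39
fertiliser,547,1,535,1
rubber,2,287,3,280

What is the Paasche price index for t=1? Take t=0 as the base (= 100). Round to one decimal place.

Paasche price index uses current-period quantities as weights.
ΣP(t=1)·Q(t=1) = 7×39 + 535×1 + 3×280 = 273 + 535 + 840 = 1648
ΣP(t=0)·Q(t=1) = 6×39 + 547×1 + 2×280 = 234 + 547 + 560 = 1341
Index = 1648 / 1341 × 100 = 122.8934

122.9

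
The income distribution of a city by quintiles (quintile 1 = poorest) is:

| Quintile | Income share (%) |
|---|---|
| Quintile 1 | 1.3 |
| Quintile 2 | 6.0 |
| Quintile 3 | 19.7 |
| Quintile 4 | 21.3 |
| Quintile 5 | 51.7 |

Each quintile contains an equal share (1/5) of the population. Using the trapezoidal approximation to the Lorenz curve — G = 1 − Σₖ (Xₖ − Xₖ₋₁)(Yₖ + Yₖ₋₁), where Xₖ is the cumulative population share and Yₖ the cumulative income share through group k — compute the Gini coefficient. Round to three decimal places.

0.464

Cumulative income shares Yₖ: 0.0130, 0.0730, 0.2700, 0.4830, 1.0000
Σ (Xₖ−Xₖ₋₁)(Yₖ+Yₖ₋₁) = (1/5)(0.0130+0.0000) + (1/5)(0.0730+0.0130) + (1/5)(0.2700+0.0730) + (1/5)(0.4830+0.2700) + (1/5)(1.0000+0.4830)
  = 0.0026 + 0.0172 + 0.0686 + 0.1506 + 0.2966 = 0.5356
G = 1 − 0.5356 = 0.4644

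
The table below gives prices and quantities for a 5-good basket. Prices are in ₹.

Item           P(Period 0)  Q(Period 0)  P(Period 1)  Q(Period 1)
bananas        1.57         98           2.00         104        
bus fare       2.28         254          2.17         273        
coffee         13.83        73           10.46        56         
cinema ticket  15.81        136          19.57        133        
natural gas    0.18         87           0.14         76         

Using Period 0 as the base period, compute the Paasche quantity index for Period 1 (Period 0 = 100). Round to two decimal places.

95.58

Paasche quantity index uses current-period prices as weights.
ΣP(Period 1)·Q(Period 1) = 2.00×104 + 2.17×273 + 10.46×56 + 19.57×133 + 0.14×76 = 208 + 592.41 + 585.76 + 2602.81 + 10.64 = 3999.62
ΣP(Period 1)·Q(Period 0) = 2.00×98 + 2.17×254 + 10.46×73 + 19.57×136 + 0.14×87 = 196 + 551.18 + 763.58 + 2661.52 + 12.18 = 4184.46
Index = 3999.62 / 4184.46 × 100 = 95.5827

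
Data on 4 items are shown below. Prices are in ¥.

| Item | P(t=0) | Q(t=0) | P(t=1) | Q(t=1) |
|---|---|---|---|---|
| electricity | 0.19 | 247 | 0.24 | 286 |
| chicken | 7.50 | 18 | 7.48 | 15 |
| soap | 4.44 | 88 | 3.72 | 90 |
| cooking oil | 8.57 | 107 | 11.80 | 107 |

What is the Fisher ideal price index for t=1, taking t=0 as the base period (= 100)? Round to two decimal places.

119.81

Laspeyres component (base-period weights):
ΣP(t=1)Q(t=0) = 0.24×247 + 7.48×18 + 3.72×88 + 11.80×107 = 59.28 + 134.64 + 327.36 + 1262.6 = 1783.88
ΣP(t=0)Q(t=0) = 0.19×247 + 7.50×18 + 4.44×88 + 8.57×107 = 46.93 + 135 + 390.72 + 916.99 = 1489.64
L = 1783.88 / 1489.64 × 100 = 119.7524
Paasche component (current-period weights):
ΣP(t=1)Q(t=1) = 0.24×286 + 7.48×15 + 3.72×90 + 11.80×107 = 68.64 + 112.2 + 334.8 + 1262.6 = 1778.24
ΣP(t=0)Q(t=1) = 0.19×286 + 7.50×15 + 4.44×90 + 8.57×107 = 54.34 + 112.5 + 399.6 + 916.99 = 1483.43
P = 1778.24 / 1483.43 × 100 = 119.8735
Fisher = √(L × P) = √(119.7524 × 119.8735) = 119.8130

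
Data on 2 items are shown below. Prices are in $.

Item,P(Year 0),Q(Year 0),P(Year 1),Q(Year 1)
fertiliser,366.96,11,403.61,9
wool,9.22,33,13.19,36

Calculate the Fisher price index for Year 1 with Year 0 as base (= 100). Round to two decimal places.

Laspeyres component (base-period weights):
ΣP(Year 1)Q(Year 0) = 403.61×11 + 13.19×33 = 4439.71 + 435.27 = 4874.98
ΣP(Year 0)Q(Year 0) = 366.96×11 + 9.22×33 = 4036.56 + 304.26 = 4340.82
L = 4874.98 / 4340.82 × 100 = 112.3055
Paasche component (current-period weights):
ΣP(Year 1)Q(Year 1) = 403.61×9 + 13.19×36 = 3632.49 + 474.84 = 4107.33
ΣP(Year 0)Q(Year 1) = 366.96×9 + 9.22×36 = 3302.64 + 331.92 = 3634.56
P = 4107.33 / 3634.56 × 100 = 113.0076
Fisher = √(L × P) = √(112.3055 × 113.0076) = 112.6560

112.66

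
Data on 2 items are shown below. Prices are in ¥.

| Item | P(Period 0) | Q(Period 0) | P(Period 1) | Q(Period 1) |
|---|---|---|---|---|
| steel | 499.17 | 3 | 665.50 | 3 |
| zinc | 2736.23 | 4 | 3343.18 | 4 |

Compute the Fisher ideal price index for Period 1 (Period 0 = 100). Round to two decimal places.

123.52

Laspeyres component (base-period weights):
ΣP(Period 1)Q(Period 0) = 665.50×3 + 3343.18×4 = 1996.5 + 13372.72 = 15369.22
ΣP(Period 0)Q(Period 0) = 499.17×3 + 2736.23×4 = 1497.51 + 10944.92 = 12442.43
L = 15369.22 / 12442.43 × 100 = 123.5227
Paasche component (current-period weights):
ΣP(Period 1)Q(Period 1) = 665.50×3 + 3343.18×4 = 1996.5 + 13372.72 = 15369.22
ΣP(Period 0)Q(Period 1) = 499.17×3 + 2736.23×4 = 1497.51 + 10944.92 = 12442.43
P = 15369.22 / 12442.43 × 100 = 123.5227
Fisher = √(L × P) = √(123.5227 × 123.5227) = 123.5227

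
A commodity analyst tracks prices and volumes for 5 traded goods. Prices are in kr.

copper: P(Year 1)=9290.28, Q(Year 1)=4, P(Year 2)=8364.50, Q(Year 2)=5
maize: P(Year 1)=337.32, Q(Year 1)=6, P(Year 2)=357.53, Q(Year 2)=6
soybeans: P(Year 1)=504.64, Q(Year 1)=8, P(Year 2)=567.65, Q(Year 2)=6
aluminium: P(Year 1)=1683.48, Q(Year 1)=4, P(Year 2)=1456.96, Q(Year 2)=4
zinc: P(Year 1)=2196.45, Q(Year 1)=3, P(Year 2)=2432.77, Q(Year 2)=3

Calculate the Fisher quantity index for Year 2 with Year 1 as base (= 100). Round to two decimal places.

Laspeyres component (base-period weights):
ΣP(Year 1)Q(Year 2) = 9290.28×5 + 337.32×6 + 504.64×6 + 1683.48×4 + 2196.45×3 = 46451.4 + 2023.92 + 3027.84 + 6733.92 + 6589.35 = 64826.43
ΣP(Year 1)Q(Year 1) = 9290.28×4 + 337.32×6 + 504.64×8 + 1683.48×4 + 2196.45×3 = 37161.12 + 2023.92 + 4037.12 + 6733.92 + 6589.35 = 56545.43
L = 64826.43 / 56545.43 × 100 = 114.6449
Paasche component (current-period weights):
ΣP(Year 2)Q(Year 2) = 8364.50×5 + 357.53×6 + 567.65×6 + 1456.96×4 + 2432.77×3 = 41822.5 + 2145.18 + 3405.9 + 5827.84 + 7298.31 = 60499.73
ΣP(Year 2)Q(Year 1) = 8364.50×4 + 357.53×6 + 567.65×8 + 1456.96×4 + 2432.77×3 = 33458 + 2145.18 + 4541.2 + 5827.84 + 7298.31 = 53270.53
P = 60499.73 / 53270.53 × 100 = 113.5707
Fisher = √(L × P) = √(114.6449 × 113.5707) = 114.1065

114.11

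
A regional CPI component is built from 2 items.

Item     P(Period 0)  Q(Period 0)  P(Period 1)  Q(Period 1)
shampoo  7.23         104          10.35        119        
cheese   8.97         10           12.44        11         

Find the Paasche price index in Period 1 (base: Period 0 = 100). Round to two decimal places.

Paasche price index uses current-period quantities as weights.
ΣP(Period 1)·Q(Period 1) = 10.35×119 + 12.44×11 = 1231.65 + 136.84 = 1368.49
ΣP(Period 0)·Q(Period 1) = 7.23×119 + 8.97×11 = 860.37 + 98.67 = 959.04
Index = 1368.49 / 959.04 × 100 = 142.6937

142.69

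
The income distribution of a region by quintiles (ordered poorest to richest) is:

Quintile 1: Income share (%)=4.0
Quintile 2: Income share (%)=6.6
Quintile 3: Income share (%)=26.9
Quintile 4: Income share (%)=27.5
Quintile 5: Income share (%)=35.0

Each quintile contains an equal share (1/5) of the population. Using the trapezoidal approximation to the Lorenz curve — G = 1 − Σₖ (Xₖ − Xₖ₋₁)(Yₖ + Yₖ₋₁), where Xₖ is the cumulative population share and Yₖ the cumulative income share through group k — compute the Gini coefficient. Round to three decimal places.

Cumulative income shares Yₖ: 0.0400, 0.1060, 0.3750, 0.6500, 1.0000
Σ (Xₖ−Xₖ₋₁)(Yₖ+Yₖ₋₁) = (1/5)(0.0400+0.0000) + (1/5)(0.1060+0.0400) + (1/5)(0.3750+0.1060) + (1/5)(0.6500+0.3750) + (1/5)(1.0000+0.6500)
  = 0.0080 + 0.0292 + 0.0962 + 0.2050 + 0.3300 = 0.6684
G = 1 − 0.6684 = 0.3316

0.332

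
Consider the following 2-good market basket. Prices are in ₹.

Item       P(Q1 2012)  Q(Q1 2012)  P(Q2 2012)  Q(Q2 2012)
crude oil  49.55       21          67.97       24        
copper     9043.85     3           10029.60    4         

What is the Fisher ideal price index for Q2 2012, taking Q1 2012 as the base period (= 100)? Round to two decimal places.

111.80

Laspeyres component (base-period weights):
ΣP(Q2 2012)Q(Q1 2012) = 67.97×21 + 10029.60×3 = 1427.37 + 30088.8 = 31516.17
ΣP(Q1 2012)Q(Q1 2012) = 49.55×21 + 9043.85×3 = 1040.55 + 27131.55 = 28172.1
L = 31516.17 / 28172.1 × 100 = 111.8701
Paasche component (current-period weights):
ΣP(Q2 2012)Q(Q2 2012) = 67.97×24 + 10029.60×4 = 1631.28 + 40118.4 = 41749.68
ΣP(Q1 2012)Q(Q2 2012) = 49.55×24 + 9043.85×4 = 1189.2 + 36175.4 = 37364.6
P = 41749.68 / 37364.6 × 100 = 111.7359
Fisher = √(L × P) = √(111.8701 × 111.7359) = 111.8030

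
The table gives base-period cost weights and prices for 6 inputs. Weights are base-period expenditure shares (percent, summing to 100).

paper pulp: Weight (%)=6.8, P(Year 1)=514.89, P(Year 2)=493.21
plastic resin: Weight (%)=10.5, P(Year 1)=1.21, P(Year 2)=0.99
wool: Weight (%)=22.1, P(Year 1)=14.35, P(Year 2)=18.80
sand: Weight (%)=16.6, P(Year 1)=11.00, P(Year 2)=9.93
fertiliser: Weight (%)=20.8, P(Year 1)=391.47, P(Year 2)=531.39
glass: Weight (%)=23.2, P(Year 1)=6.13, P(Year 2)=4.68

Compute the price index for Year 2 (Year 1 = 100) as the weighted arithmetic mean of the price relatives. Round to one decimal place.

105.0

paper pulp: 6.8 × (493.21/514.89) = 6.8 × 0.957894 = 6.5137
plastic resin: 10.5 × (0.99/1.21) = 10.5 × 0.818182 = 8.5909
wool: 22.1 × (18.80/14.35) = 22.1 × 1.310105 = 28.9533
sand: 16.6 × (9.93/11.00) = 16.6 × 0.902727 = 14.9853
fertiliser: 20.8 × (531.39/391.47) = 20.8 × 1.357422 = 28.2344
glass: 23.2 × (4.68/6.13) = 23.2 × 0.763458 = 17.7122
Index = Σ wᵢ·(p₁ᵢ/p₀ᵢ) = 6.5137 + 8.5909 + 28.9533 + 14.9853 + 28.2344 + 17.7122 = 104.9898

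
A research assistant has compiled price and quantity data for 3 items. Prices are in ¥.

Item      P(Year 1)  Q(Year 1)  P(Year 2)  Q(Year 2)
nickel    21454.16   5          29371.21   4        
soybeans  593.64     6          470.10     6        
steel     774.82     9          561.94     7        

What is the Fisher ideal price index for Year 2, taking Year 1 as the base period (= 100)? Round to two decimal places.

131.20

Laspeyres component (base-period weights):
ΣP(Year 2)Q(Year 1) = 29371.21×5 + 470.10×6 + 561.94×9 = 146856.05 + 2820.6 + 5057.46 = 154734.11
ΣP(Year 1)Q(Year 1) = 21454.16×5 + 593.64×6 + 774.82×9 = 107270.8 + 3561.84 + 6973.38 = 117806.02
L = 154734.11 / 117806.02 × 100 = 131.3465
Paasche component (current-period weights):
ΣP(Year 2)Q(Year 2) = 29371.21×4 + 470.10×6 + 561.94×7 = 117484.84 + 2820.6 + 3933.58 = 124239.02
ΣP(Year 1)Q(Year 2) = 21454.16×4 + 593.64×6 + 774.82×7 = 85816.64 + 3561.84 + 5423.74 = 94802.22
P = 124239.02 / 94802.22 × 100 = 131.0507
Fisher = √(L × P) = √(131.3465 × 131.0507) = 131.1986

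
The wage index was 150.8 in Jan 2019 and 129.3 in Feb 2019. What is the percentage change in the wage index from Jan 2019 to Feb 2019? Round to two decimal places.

Change = (129.3 − 150.8) / 150.8 × 100
       = -21.5 / 150.8 × 100 = -14.2573%

-14.26%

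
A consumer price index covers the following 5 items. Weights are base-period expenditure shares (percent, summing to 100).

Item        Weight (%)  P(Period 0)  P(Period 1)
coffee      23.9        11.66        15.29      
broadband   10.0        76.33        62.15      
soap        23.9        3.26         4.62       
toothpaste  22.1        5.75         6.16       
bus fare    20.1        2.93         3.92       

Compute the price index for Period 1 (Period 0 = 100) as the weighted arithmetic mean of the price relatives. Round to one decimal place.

123.9

coffee: 23.9 × (15.29/11.66) = 23.9 × 1.311321 = 31.3406
broadband: 10.0 × (62.15/76.33) = 10.0 × 0.814228 = 8.1423
soap: 23.9 × (4.62/3.26) = 23.9 × 1.417178 = 33.8706
toothpaste: 22.1 × (6.16/5.75) = 22.1 × 1.071304 = 23.6758
bus fare: 20.1 × (3.92/2.93) = 20.1 × 1.337884 = 26.8915
Index = Σ wᵢ·(p₁ᵢ/p₀ᵢ) = 31.3406 + 8.1423 + 33.8706 + 23.6758 + 26.8915 = 123.9207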